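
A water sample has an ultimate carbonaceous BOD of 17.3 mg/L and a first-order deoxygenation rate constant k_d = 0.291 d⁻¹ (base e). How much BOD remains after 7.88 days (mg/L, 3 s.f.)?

L_t = L₀ e^(−k_d t) = 17.3 × e^(−0.291×7.88) = 17.3 × 0.1010 = 1.747 mg/L.

L ≈ 1.75 mg/L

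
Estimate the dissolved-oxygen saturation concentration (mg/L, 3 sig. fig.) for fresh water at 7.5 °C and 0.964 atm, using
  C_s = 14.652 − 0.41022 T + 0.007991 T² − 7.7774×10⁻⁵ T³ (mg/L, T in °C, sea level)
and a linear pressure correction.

C_s ≈ 11.6 mg/L

At sea level: C_s = 14.652 − 0.41022×7.5 + 0.007991×7.5² − 7.7774×10⁻⁵×7.5³ = 11.99 mg/L.
Pressure correction: C_s' = 11.99 × 0.964 = 11.56 mg/L.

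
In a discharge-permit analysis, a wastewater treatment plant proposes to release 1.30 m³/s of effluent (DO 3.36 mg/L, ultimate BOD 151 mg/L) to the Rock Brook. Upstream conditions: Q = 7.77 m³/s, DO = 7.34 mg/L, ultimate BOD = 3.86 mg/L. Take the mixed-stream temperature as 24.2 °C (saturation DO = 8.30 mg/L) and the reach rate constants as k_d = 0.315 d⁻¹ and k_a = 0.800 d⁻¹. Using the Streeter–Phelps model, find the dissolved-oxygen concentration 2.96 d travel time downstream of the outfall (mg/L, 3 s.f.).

Mixed DO = (7.77×7.34 + 1.30×3.36)/(7.77+1.30) = 61.40/9.070 = 6.770 mg/L.
Mixed L₀ = (7.77×3.86 + 1.30×151)/(9.070) = 226.3/9.070 = 24.95 mg/L.
Initial deficit D₀ = C_s − DO₀ = 8.30 − 6.770 = 1.530 mg/L.
D(2.96) = [0.315×24.95/(0.800−0.315)](e^(−0.315×2.96) − e^(−0.800×2.96)) + 1.530 e^(−0.800×2.96)
= 16.20 × (0.3936 − 0.09367) + 1.530 × 0.09367 = 5.004 mg/L.
DO = 8.30 − 5.004 = 3.296 mg/L.

DO ≈ 3.30 mg/L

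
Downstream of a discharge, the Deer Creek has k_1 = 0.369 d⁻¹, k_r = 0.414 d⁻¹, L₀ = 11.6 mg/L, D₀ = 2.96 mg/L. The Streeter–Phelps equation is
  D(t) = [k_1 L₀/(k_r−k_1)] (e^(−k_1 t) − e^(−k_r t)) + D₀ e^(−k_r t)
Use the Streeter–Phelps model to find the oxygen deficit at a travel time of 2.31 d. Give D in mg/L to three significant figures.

k_1 L₀/(k_r−k_1) = 0.369×11.6/(0.414−0.369) = 4.280/0.04500 = 95.12 mg/L.
e^(−k_1 t) = e^(−0.369×2.310) = 0.4264; e^(−k_r t) = e^(−0.414×2.310) = 0.3843.
D = 95.12 × (0.4264 − 0.3843) + 2.96 × 0.3843 = 4.004 + 1.138 = 5.142 mg/L.

D ≈ 5.14 mg/L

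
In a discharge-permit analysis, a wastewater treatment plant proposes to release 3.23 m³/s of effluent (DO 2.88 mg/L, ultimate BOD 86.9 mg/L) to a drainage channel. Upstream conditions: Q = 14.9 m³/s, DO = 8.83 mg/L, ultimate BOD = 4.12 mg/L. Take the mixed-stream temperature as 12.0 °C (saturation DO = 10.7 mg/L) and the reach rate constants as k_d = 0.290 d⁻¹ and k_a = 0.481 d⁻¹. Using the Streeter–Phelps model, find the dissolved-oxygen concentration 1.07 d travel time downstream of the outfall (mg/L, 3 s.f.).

DO ≈ 5.07 mg/L

Mixed DO = (14.9×8.83 + 3.23×2.88)/(14.9+3.23) = 140.9/18.13 = 7.770 mg/L.
Mixed L₀ = (14.9×4.12 + 3.23×86.9)/(18.13) = 342.1/18.13 = 18.87 mg/L.
Initial deficit D₀ = C_s − DO₀ = 10.7 − 7.770 = 2.930 mg/L.
D(1.07) = [0.290×18.87/(0.481−0.290)](e^(−0.290×1.07) − e^(−0.481×1.07)) + 2.930 e^(−0.481×1.07)
= 28.65 × (0.7332 − 0.5977) + 2.930 × 0.5977 = 5.634 mg/L.
DO = 10.7 − 5.634 = 5.066 mg/L.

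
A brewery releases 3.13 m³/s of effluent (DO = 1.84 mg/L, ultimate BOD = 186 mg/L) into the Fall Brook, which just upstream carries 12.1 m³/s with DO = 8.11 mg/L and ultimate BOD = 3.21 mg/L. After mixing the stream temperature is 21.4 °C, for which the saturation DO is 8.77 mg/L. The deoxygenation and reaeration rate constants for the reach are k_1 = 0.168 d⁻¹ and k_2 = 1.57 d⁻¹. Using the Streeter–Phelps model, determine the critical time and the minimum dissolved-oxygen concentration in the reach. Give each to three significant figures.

Mixed DO = (12.1×8.11 + 3.13×1.84)/(12.1+3.13) = 103.9/15.23 = 6.821 mg/L.
Mixed L₀ = (12.1×3.21 + 3.13×186)/(15.23) = 621.0/15.23 = 40.78 mg/L.
Initial deficit D₀ = C_s − DO₀ = 8.77 − 6.821 = 1.949 mg/L.
t_c = (1/1.402) ln[(1.57/0.168)(1 − 1.949×1.402/(0.168×40.78))] = 0.7133 × ln(5.618) = 1.231 d.
D_c = (0.168/1.57) × 40.78 × e^(−0.168×1.231) = 0.1070 × 40.78 × 0.8132 = 3.548 mg/L.
Minimum DO = 8.77 − 3.548 = 5.222 mg/L.

t_c ≈ 1.23 d; minimum DO ≈ 5.22 mg/L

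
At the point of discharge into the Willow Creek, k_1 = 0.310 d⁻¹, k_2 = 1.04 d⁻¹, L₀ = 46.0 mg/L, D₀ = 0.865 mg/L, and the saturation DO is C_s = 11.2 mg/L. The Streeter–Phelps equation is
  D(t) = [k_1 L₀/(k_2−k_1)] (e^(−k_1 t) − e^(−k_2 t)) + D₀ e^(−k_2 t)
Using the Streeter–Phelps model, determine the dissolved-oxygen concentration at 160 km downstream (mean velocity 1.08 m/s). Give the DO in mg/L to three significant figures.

Travel time t = x/v = 160 km / (1.08 m/s) = 160000 m / 1.08 m/s = 148100 s = 1.715 d.
k_1 L₀/(k_2−k_1) = 0.310×46.0/(1.04−0.310) = 14.26/0.7300 = 19.53 mg/L.
e^(−k_1 t) = e^(−0.310×1.715) = 0.5877; e^(−k_2 t) = e^(−1.04×1.715) = 0.1681.
D = 19.53 × (0.5877 − 0.1681) + 0.865 × 0.1681 = 8.197 + 0.1454 = 8.342 mg/L.
DO = C_s − D = 11.2 − 8.342 = 2.858 mg/L.

DO ≈ 2.86 mg/L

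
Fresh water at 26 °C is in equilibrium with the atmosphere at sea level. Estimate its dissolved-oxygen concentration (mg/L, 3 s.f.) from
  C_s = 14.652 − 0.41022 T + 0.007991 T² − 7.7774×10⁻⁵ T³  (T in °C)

C_s = 14.652 − 0.41022×26 + 0.007991×26² − 7.7774×10⁻⁵×26³ = 8.021 mg/L.

C_s ≈ 8.02 mg/L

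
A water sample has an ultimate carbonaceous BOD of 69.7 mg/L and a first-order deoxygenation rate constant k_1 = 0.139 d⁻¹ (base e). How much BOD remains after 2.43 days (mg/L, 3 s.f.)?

L ≈ 49.7 mg/L

L_t = L₀ e^(−k_1 t) = 69.7 × e^(−0.139×2.43) = 69.7 × 0.7134 = 49.72 mg/L.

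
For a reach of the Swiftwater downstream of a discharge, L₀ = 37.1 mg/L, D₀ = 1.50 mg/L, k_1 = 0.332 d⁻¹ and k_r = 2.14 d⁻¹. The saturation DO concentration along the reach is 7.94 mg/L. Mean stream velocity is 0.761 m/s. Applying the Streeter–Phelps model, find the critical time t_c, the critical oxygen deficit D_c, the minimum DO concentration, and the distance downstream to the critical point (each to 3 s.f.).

t_c ≈ 0.893 d; D_c ≈ 4.28 mg/L; min DO ≈ 3.66 mg/L; x_c ≈ 58.7 km

At the critical point dD/dt = 0, so k_1 L₀ e^(−k_1 t) = k_r D. Substituting D(t) from the Streeter–Phelps equation and solving for t gives
t_c = ln[(k_r/k_1)(1 − D₀(k_r−k_1)/(k_1 L₀))] / (k_r−k_1).
Here k_r−k_1 = 1.808 d⁻¹ and 1 − D₀(k_r−k_1)/(k_1 L₀) = 1 − 1.50×1.808/(0.332×37.1) = 0.7798, so
t_c = ln(6.446 × 0.7798) / 1.808 = 1.615 / 1.808 = 0.8931 d.
D_c = (k_1/k_r) L₀ e^(−k_1 t_c) = (0.332/2.14) × 37.1 × e^(−0.332×0.8931) = 0.1551 × 37.1 × 0.7434 = 4.279 mg/L.
Minimum DO = C_s − D_c = 7.94 − 4.279 = 3.661 mg/L.
x_c = v t_c = 0.761 m/s × 0.8931 d × 86400 s/d = 58720 m ≈ 58.7 km.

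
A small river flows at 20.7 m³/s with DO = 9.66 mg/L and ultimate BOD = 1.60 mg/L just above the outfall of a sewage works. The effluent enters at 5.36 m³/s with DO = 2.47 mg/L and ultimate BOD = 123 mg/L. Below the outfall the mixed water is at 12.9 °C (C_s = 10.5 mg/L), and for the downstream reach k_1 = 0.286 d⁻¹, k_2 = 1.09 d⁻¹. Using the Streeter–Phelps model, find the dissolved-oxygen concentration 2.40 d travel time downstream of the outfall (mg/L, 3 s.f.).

Mixed DO = (20.7×9.66 + 5.36×2.47)/(20.7+5.36) = 213.2/26.06 = 8.181 mg/L.
Mixed L₀ = (20.7×1.60 + 5.36×123)/(26.06) = 692.4/26.06 = 26.57 mg/L.
Initial deficit D₀ = C_s − DO₀ = 10.5 − 8.181 = 2.319 mg/L.
D(2.40) = [0.286×26.57/(1.09−0.286)](e^(−0.286×2.40) − e^(−1.09×2.40)) + 2.319 e^(−1.09×2.40)
= 9.451 × (0.5034 − 0.07309) + 2.319 × 0.07309 = 4.236 mg/L.
DO = 10.5 − 4.236 = 6.264 mg/L.

DO ≈ 6.26 mg/L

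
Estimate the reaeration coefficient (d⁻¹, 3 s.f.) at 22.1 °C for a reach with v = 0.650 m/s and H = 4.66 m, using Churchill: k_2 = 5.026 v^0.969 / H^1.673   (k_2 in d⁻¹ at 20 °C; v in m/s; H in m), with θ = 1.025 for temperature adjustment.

k_2(20) = 5.026 × 0.650^0.969 / 4.66^1.673 = 5.026 × 0.6587 / 13.13 = 0.2522 d⁻¹.
k_2(22.1) = 0.2522 × 1.025^(22.1−20) = 0.2522 × 1.053 = 0.2656 d⁻¹.

k_2 ≈ 0.266 d⁻¹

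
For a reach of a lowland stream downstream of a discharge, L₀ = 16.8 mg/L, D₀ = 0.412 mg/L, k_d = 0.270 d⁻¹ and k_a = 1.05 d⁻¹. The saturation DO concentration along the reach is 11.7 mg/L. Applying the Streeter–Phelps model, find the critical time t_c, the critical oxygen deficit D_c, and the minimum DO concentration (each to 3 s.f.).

t_c ≈ 1.65 d; D_c ≈ 2.77 mg/L; min DO ≈ 8.93 mg/L

At the critical point dD/dt = 0, so k_d L₀ e^(−k_d t) = k_a D. Substituting D(t) from the Streeter–Phelps equation and solving for t gives
t_c = ln[(k_a/k_d)(1 − D₀(k_a−k_d)/(k_d L₀))] / (k_a−k_d).
Here k_a−k_d = 0.7800 d⁻¹ and 1 − D₀(k_a−k_d)/(k_d L₀) = 1 − 0.412×0.7800/(0.270×16.8) = 0.9292, so
t_c = ln(3.889 × 0.9292) / 0.7800 = 1.285 / 0.7800 = 1.647 d.
L(t_c) = L₀ e^(−k_d t_c) = 16.8 × 0.6410 = 10.77 mg/L, and at the critical point k_a D_c = k_d L, so D_c = (0.270/1.05) × 10.77 = 2.769 mg/L.
Minimum DO = C_s − D_c = 11.7 − 2.769 = 8.931 mg/L.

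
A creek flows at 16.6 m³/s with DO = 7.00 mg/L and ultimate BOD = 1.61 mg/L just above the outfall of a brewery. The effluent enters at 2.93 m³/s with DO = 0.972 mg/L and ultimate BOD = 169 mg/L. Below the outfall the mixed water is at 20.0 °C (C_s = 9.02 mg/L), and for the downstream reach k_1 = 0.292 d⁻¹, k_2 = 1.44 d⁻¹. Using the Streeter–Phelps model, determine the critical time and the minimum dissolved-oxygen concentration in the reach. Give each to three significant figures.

Mixed DO = (16.6×7.00 + 2.93×0.972)/(16.6+2.93) = 119.0/19.53 = 6.096 mg/L.
Mixed L₀ = (16.6×1.61 + 2.93×169)/(19.53) = 521.9/19.53 = 26.72 mg/L.
Initial deficit D₀ = C_s − DO₀ = 9.02 − 6.096 = 2.924 mg/L.
t_c = (1/1.148) ln[(1.44/0.292)(1 − 2.924×1.148/(0.292×26.72))] = 0.8711 × ln(2.810) = 0.8999 d.
D_c = (0.292/1.44) × 26.72 × e^(−0.292×0.8999) = 0.2028 × 26.72 × 0.7689 = 4.167 mg/L.
Minimum DO = 9.02 − 4.167 = 4.853 mg/L.

t_c ≈ 0.900 d; minimum DO ≈ 4.85 mg/L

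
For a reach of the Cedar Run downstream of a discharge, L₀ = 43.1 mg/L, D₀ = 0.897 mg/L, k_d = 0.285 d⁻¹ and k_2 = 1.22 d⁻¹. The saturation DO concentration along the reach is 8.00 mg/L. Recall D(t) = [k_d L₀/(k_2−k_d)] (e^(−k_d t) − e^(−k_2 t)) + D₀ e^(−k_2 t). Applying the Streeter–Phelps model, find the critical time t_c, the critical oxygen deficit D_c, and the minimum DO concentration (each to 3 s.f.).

t_c = [1/(k_2−k_d)] ln[(k_2/k_d)(1 − D₀(k_2−k_d)/(k_d L₀))]
= [1/(1.22−0.285)] ln[(1.22/0.285)(1 − 0.897×0.9350/(0.285×43.1))]
= (1/0.9350) ln[4.281 × 0.9317] = 1.070 × ln(3.988) = 1.070 × 1.383 = 1.480 d.
D_c = (k_d/k_2) L₀ e^(−k_d t_c) = (0.285/1.22) × 43.1 × e^(−0.285×1.480) = 0.2336 × 43.1 × 0.6559 = 6.604 mg/L.
Minimum DO = C_s − D_c = 8.00 − 6.604 = 1.396 mg/L.

t_c ≈ 1.48 d; D_c ≈ 6.60 mg/L; min DO ≈ 1.40 mg/L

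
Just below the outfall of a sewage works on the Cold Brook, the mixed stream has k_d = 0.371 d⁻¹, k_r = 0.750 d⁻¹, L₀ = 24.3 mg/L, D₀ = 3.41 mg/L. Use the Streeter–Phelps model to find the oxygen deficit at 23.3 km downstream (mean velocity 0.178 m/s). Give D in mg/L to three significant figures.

D ≈ 7.02 mg/L

Travel time t = x/v = 23.3 km / (0.178 m/s) = 23300 m / 0.178 m/s = 130900 s = 1.515 d.
k_d L₀/(k_r−k_d) = 0.371×24.3/(0.750−0.371) = 9.015/0.3790 = 23.79 mg/L.
e^(−k_d t) = e^(−0.371×1.515) = 0.5700; e^(−k_r t) = e^(−0.750×1.515) = 0.3210.
D = 23.79 × (0.5700 − 0.3210) + 3.41 × 0.3210 = 5.923 + 1.095 = 7.018 mg/L.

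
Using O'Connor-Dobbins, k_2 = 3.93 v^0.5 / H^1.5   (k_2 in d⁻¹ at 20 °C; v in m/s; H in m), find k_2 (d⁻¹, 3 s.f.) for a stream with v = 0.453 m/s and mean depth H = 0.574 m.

k_2 ≈ 6.08 d⁻¹

k_2 = 3.93 × 0.453^0.5 / 0.574^1.5 = 3.93 × 0.6731 / 0.4349 = 6.082 d⁻¹.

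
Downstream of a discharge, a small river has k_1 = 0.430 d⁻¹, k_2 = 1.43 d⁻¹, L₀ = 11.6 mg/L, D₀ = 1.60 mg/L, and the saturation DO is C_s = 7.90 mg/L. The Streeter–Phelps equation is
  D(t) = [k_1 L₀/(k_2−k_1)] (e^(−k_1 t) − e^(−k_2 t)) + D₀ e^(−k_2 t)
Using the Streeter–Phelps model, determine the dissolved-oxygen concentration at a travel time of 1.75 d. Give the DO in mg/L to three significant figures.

DO ≈ 5.83 mg/L

k_1 L₀/(k_2−k_1) = 0.430×11.6/(1.43−0.430) = 4.988/1.000 = 4.988 mg/L.
e^(−k_1 t) = e^(−0.430×1.750) = 0.4712; e^(−k_2 t) = e^(−1.43×1.750) = 0.08188.
D = 4.988 × (0.4712 − 0.08188) + 1.60 × 0.08188 = 1.942 + 0.1310 = 2.073 mg/L.
DO = C_s − D = 7.90 − 2.073 = 5.827 mg/L.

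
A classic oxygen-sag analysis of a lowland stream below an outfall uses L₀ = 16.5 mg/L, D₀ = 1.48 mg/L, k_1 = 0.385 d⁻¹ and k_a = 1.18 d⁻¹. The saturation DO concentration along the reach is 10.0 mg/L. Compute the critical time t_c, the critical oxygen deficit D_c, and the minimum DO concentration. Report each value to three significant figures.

With k_a/k_1 = 3.065 and 1 − D₀(k_a−k_1)/(k_1 L₀) = 0.8148,
t_c = ln(3.065 × 0.8148) / (1.18 − 0.385) = ln(2.497) / 0.7950 = 0.9152/0.7950 = 1.151 d.
L(t_c) = L₀ e^(−k_1 t_c) = 16.5 × 0.6420 = 10.59 mg/L, and at the critical point k_a D_c = k_1 L, so D_c = (0.385/1.18) × 10.59 = 3.456 mg/L.
Minimum DO = C_s − D_c = 10.0 − 3.456 = 6.544 mg/L.

t_c ≈ 1.15 d; D_c ≈ 3.46 mg/L; min DO ≈ 6.54 mg/L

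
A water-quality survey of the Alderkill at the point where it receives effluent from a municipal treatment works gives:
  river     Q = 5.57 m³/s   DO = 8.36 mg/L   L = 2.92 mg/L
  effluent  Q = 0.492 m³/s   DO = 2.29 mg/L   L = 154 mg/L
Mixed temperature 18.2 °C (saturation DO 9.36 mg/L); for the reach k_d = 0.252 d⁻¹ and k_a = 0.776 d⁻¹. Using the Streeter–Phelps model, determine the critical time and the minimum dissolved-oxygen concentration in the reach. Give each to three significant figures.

t_c ≈ 1.71 d; minimum DO ≈ 6.16 mg/L

Mixed DO = (5.57×8.36 + 0.492×2.29)/(5.57+0.492) = 47.69/6.062 = 7.867 mg/L.
Mixed L₀ = (5.57×2.92 + 0.492×154)/(6.062) = 92.03/6.062 = 15.18 mg/L.
Initial deficit D₀ = C_s − DO₀ = 9.36 − 7.867 = 1.493 mg/L.
t_c = (1/0.5240) ln[(0.776/0.252)(1 − 1.493×0.5240/(0.252×15.18))] = 1.908 × ln(2.450) = 1.710 d.
D_c = (0.252/0.776) × 15.18 × e^(−0.252×1.710) = 0.3247 × 15.18 × 0.6499 = 3.204 mg/L.
Minimum DO = 9.36 − 3.204 = 6.156 mg/L.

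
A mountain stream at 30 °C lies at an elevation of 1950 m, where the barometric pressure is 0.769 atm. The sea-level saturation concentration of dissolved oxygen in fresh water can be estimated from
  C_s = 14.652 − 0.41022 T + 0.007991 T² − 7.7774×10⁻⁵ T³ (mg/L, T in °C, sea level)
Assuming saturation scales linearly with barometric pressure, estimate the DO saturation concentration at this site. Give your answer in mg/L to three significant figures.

C_s ≈ 5.72 mg/L

At sea level: C_s = 14.652 − 0.41022×30 + 0.007991×30² − 7.7774×10⁻⁵×30³ = 7.437 mg/L.
Pressure correction: C_s' = 7.437 × 0.769 = 5.719 mg/L.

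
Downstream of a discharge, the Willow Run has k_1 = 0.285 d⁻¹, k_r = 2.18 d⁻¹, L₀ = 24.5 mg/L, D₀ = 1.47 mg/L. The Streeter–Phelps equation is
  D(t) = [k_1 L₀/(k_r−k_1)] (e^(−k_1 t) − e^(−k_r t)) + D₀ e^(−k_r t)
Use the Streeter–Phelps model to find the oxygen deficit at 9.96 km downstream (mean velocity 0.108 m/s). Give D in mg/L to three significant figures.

D ≈ 2.50 mg/L

Travel time t = x/v = 9.96 km / (0.108 m/s) = 9960 m / 0.108 m/s = 92220 s = 1.067 d.
k_1 L₀/(k_r−k_1) = 0.285×24.5/(2.18−0.285) = 6.982/1.895 = 3.685 mg/L.
e^(−k_1 t) = e^(−0.285×1.067) = 0.7377; e^(−k_r t) = e^(−2.18×1.067) = 0.09760.
D = 3.685 × (0.7377 − 0.09760) + 1.47 × 0.09760 = 2.359 + 0.1435 = 2.502 mg/L.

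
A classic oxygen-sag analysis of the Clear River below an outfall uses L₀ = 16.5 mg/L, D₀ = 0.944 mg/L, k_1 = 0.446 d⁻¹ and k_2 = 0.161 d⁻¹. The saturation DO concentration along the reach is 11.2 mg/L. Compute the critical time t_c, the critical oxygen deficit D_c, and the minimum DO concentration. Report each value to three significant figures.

t_c ≈ 3.45 d; D_c ≈ 9.82 mg/L; min DO ≈ 1.38 mg/L

t_c = [1/(k_2−k_1)] ln[(k_2/k_1)(1 − D₀(k_2−k_1)/(k_1 L₀))]
= [1/(0.161−0.446)] ln[(0.161/0.446)(1 − 0.944×-0.2850/(0.446×16.5))]
= (1/-0.2850) ln[0.3610 × 1.037] = -3.509 × ln(0.3742) = -3.509 × -0.9830 = 3.449 d.
L(t_c) = L₀ e^(−k_1 t_c) = 16.5 × 0.2147 = 3.543 mg/L, and at the critical point k_2 D_c = k_1 L, so D_c = (0.446/0.161) × 3.543 = 9.815 mg/L.
Minimum DO = C_s − D_c = 11.2 − 9.815 = 1.385 mg/L.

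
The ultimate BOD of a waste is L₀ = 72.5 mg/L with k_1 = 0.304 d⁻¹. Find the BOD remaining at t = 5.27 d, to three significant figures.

L_t = L₀ e^(−k_1 t) = 72.5 × e^(−0.304×5.27) = 72.5 × 0.2015 = 14.61 mg/L.

L ≈ 14.6 mg/L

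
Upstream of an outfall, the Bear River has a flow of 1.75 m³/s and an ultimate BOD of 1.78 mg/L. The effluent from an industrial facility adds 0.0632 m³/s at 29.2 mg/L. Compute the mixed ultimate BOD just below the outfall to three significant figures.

2.74 mg/L

Flow-weighted mixing: C = (Q_r C_r + Q_w C_w)/(Q_r + Q_w)
= (1.75×1.78 + 0.0632×29.2)/(1.75 + 0.0632) = 4.960/1.813 = 2.736 mg/L.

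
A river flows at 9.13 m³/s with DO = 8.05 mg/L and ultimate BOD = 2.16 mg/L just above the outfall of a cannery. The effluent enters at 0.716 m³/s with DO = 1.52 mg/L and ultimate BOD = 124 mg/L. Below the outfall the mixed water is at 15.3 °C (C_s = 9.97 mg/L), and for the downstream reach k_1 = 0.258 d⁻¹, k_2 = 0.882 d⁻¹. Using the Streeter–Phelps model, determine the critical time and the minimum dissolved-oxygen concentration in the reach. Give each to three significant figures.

Mixed DO = (9.13×8.05 + 0.716×1.52)/(9.13+0.716) = 74.58/9.846 = 7.575 mg/L.
Mixed L₀ = (9.13×2.16 + 0.716×124)/(9.846) = 108.5/9.846 = 11.02 mg/L.
Initial deficit D₀ = C_s − DO₀ = 9.97 − 7.575 = 2.395 mg/L.
t_c = (1/0.6240) ln[(0.882/0.258)(1 − 2.395×0.6240/(0.258×11.02))] = 1.603 × ln(1.622) = 0.7749 d.
D_c = (0.258/0.882) × 11.02 × e^(−0.258×0.7749) = 0.2925 × 11.02 × 0.8188 = 2.639 mg/L.
Minimum DO = 9.97 − 2.639 = 7.331 mg/L.

t_c ≈ 0.775 d; minimum DO ≈ 7.33 mg/L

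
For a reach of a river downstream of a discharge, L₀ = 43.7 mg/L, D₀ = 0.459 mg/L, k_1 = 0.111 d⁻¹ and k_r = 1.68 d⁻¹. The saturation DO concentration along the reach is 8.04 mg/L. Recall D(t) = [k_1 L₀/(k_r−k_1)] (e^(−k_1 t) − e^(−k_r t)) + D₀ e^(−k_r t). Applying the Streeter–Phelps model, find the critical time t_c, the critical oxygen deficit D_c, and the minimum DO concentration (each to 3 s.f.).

t_c ≈ 1.63 d; D_c ≈ 2.41 mg/L; min DO ≈ 5.63 mg/L

At the critical point dD/dt = 0, so k_1 L₀ e^(−k_1 t) = k_r D. Substituting D(t) from the Streeter–Phelps equation and solving for t gives
t_c = ln[(k_r/k_1)(1 − D₀(k_r−k_1)/(k_1 L₀))] / (k_r−k_1).
Here k_r−k_1 = 1.569 d⁻¹ and 1 − D₀(k_r−k_1)/(k_1 L₀) = 1 − 0.459×1.569/(0.111×43.7) = 0.8515, so
t_c = ln(15.14 × 0.8515) / 1.569 = 2.556 / 1.569 = 1.629 d.
D_c = (k_1/k_r) L₀ e^(−k_1 t_c) = (0.111/1.68) × 43.7 × e^(−0.111×1.629) = 0.06607 × 43.7 × 0.8346 = 2.410 mg/L.
Minimum DO = C_s − D_c = 8.04 − 2.410 = 5.630 mg/L.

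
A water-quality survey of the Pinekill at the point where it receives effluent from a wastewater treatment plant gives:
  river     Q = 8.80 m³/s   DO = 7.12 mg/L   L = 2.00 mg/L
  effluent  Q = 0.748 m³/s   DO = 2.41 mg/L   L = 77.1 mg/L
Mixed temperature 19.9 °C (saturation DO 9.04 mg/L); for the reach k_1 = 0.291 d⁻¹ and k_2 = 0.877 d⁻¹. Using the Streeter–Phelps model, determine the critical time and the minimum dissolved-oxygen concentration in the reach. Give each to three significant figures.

Mixed DO = (8.80×7.12 + 0.748×2.41)/(8.80+0.748) = 64.46/9.548 = 6.751 mg/L.
Mixed L₀ = (8.80×2.00 + 0.748×77.1)/(9.548) = 75.27/9.548 = 7.883 mg/L.
Initial deficit D₀ = C_s − DO₀ = 9.04 − 6.751 = 2.289 mg/L.
t_c = (1/0.5860) ln[(0.877/0.291)(1 − 2.289×0.5860/(0.291×7.883))] = 1.706 × ln(1.252) = 0.3830 d.
D_c = (0.291/0.877) × 7.883 × e^(−0.291×0.3830) = 0.3318 × 7.883 × 0.8945 = 2.340 mg/L.
Minimum DO = 9.04 − 2.340 = 6.700 mg/L.

t_c ≈ 0.383 d; minimum DO ≈ 6.70 mg/L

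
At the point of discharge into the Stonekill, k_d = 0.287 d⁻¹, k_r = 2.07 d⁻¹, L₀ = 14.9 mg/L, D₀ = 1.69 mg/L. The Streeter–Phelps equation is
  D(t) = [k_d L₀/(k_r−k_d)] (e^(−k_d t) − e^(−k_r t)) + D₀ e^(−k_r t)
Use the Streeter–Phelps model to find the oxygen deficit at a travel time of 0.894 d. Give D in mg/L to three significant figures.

k_d L₀/(k_r−k_d) = 0.287×14.9/(2.07−0.287) = 4.276/1.783 = 2.398 mg/L.
e^(−k_d t) = e^(−0.287×0.8940) = 0.7737; e^(−k_r t) = e^(−2.07×0.8940) = 0.1571.
D = 2.398 × (0.7737 − 0.1571) + 1.69 × 0.1571 = 1.479 + 0.2656 = 1.744 mg/L.

D ≈ 1.74 mg/L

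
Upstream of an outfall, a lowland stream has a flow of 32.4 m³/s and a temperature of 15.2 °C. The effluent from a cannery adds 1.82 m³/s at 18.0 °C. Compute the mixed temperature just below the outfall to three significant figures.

Flow-weighted mixing: C = (Q_r C_r + Q_w C_w)/(Q_r + Q_w)
= (32.4×15.2 + 1.82×18.0)/(32.4 + 1.82) = 525.2/34.22 = 15.35 °C.

15.3 °C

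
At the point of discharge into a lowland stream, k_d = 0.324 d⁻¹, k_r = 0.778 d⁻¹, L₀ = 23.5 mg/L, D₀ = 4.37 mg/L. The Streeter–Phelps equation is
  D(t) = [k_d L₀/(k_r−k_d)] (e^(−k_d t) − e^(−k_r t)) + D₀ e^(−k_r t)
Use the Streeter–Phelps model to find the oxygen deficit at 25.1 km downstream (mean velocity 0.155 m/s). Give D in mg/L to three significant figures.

Travel time t = x/v = 25.1 km / (0.155 m/s) = 25100 m / 0.155 m/s = 161900 s = 1.874 d.
k_d L₀/(k_r−k_d) = 0.324×23.5/(0.778−0.324) = 7.614/0.4540 = 16.77 mg/L.
e^(−k_d t) = e^(−0.324×1.874) = 0.5448; e^(−k_r t) = e^(−0.778×1.874) = 0.2327.
D = 16.77 × (0.5448 − 0.2327) + 4.37 × 0.2327 = 5.236 + 1.017 = 6.252 mg/L.

D ≈ 6.25 mg/L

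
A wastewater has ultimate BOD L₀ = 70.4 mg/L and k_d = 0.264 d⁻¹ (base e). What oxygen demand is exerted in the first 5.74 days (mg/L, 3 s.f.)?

y_t = L₀(1 − e^(−k_d t)) = 70.4 × (1 − e^(−0.264×5.74))
= 70.4 × (1 − 0.2197) = 70.4 × 0.7803 = 54.93 mg/L.

y ≈ 54.9 mg/L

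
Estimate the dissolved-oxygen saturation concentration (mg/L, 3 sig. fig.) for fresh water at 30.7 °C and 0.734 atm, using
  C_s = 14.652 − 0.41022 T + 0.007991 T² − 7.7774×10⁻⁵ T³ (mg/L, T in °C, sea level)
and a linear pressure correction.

At sea level: C_s = 14.652 − 0.41022×30.7 + 0.007991×30.7² − 7.7774×10⁻⁵×30.7³ = 7.339 mg/L.
Pressure correction: C_s' = 7.339 × 0.734 = 5.387 mg/L.

C_s ≈ 5.39 mg/L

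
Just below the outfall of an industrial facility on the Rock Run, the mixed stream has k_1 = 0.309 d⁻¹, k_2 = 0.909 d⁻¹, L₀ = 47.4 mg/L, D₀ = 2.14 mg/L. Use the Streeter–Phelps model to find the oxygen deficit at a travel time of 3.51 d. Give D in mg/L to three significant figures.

D ≈ 7.34 mg/L

k_1 L₀/(k_2−k_1) = 0.309×47.4/(0.909−0.309) = 14.65/0.6000 = 24.41 mg/L.
e^(−k_1 t) = e^(−0.309×3.510) = 0.3380; e^(−k_2 t) = e^(−0.909×3.510) = 0.04115.
D = 24.41 × (0.3380 − 0.04115) + 2.14 × 0.04115 = 7.247 + 0.08806 = 7.336 mg/L.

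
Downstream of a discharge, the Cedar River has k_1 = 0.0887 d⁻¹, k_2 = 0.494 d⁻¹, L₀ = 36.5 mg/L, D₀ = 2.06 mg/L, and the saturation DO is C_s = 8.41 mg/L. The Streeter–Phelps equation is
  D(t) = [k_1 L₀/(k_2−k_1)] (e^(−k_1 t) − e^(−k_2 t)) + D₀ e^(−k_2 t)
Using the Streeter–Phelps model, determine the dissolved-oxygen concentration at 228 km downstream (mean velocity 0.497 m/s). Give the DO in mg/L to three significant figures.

Travel time t = x/v = 228 km / (0.497 m/s) = 228000 m / 0.497 m/s = 458800 s = 5.310 d.
k_1 L₀/(k_2−k_1) = 0.0887×36.5/(0.494−0.0887) = 3.238/0.4053 = 7.988 mg/L.
e^(−k_1 t) = e^(−0.0887×5.310) = 0.6244; e^(−k_2 t) = e^(−0.494×5.310) = 0.07259.
D = 7.988 × (0.6244 − 0.07259) + 2.06 × 0.07259 = 4.408 + 0.1495 = 4.557 mg/L.
DO = C_s − D = 8.41 − 4.557 = 3.853 mg/L.

DO ≈ 3.85 mg/L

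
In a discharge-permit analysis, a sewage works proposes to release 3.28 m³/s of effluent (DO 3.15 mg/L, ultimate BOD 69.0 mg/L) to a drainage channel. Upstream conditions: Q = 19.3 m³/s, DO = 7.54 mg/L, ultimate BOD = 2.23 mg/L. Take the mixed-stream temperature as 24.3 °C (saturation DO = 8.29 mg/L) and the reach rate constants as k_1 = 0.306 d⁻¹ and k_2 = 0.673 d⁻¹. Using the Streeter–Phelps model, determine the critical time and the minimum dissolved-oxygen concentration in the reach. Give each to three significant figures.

Mixed DO = (19.3×7.54 + 3.28×3.15)/(19.3+3.28) = 155.9/22.58 = 6.902 mg/L.
Mixed L₀ = (19.3×2.23 + 3.28×69.0)/(22.58) = 269.4/22.58 = 11.93 mg/L.
Initial deficit D₀ = C_s − DO₀ = 8.29 − 6.902 = 1.388 mg/L.
t_c = (1/0.3670) ln[(0.673/0.306)(1 − 1.388×0.3670/(0.306×11.93))] = 2.725 × ln(1.892) = 1.738 d.
D_c = (0.306/0.673) × 11.93 × e^(−0.306×1.738) = 0.4547 × 11.93 × 0.5875 = 3.187 mg/L.
Minimum DO = 8.29 − 3.187 = 5.103 mg/L.

t_c ≈ 1.74 d; minimum DO ≈ 5.10 mg/L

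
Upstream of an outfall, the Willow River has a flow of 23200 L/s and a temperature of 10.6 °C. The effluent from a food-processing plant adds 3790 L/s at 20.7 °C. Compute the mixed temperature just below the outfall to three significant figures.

12.0 °C

Flow-weighted mixing: C = (Q_r C_r + Q_w C_w)/(Q_r + Q_w)
= (23200×10.6 + 3790×20.7)/(23200 + 3790) = 324400/26990 = 12.02 °C.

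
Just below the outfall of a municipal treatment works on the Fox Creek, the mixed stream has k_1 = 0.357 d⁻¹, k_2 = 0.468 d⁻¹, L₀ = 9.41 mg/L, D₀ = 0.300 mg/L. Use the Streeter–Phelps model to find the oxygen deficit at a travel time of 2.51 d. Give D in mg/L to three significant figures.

D ≈ 3.10 mg/L

k_1 L₀/(k_2−k_1) = 0.357×9.41/(0.468−0.357) = 3.359/0.1110 = 30.26 mg/L.
e^(−k_1 t) = e^(−0.357×2.510) = 0.4082; e^(−k_2 t) = e^(−0.468×2.510) = 0.3089.
D = 30.26 × (0.4082 − 0.3089) + 0.300 × 0.3089 = 3.004 + 0.09268 = 3.097 mg/L.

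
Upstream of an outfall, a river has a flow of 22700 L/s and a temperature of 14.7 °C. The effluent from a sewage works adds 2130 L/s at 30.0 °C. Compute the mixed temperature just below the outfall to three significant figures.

16.0 °C

Flow-weighted mixing: C = (Q_r C_r + Q_w C_w)/(Q_r + Q_w)
= (22700×14.7 + 2130×30.0)/(22700 + 2130) = 397600/24830 = 16.01 °C.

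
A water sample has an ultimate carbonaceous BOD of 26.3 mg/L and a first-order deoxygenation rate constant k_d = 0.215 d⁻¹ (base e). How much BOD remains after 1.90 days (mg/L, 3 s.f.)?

L ≈ 17.5 mg/L

L_t = L₀ e^(−k_d t) = 26.3 × e^(−0.215×1.90) = 26.3 × 0.6646 = 17.48 mg/L.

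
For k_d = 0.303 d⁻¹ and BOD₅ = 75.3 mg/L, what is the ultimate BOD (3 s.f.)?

BOD₅ = L₀(1 − e^(−5k_d)) ⇒ L₀ = BOD₅ / (1 − e^(−5×0.303))
= 75.3 / (1 − 0.2198) = 75.3 / 0.7802 = 96.51 mg/L.

L₀ ≈ 96.5 mg/L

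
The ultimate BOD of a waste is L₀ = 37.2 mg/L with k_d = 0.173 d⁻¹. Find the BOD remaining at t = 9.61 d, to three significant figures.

L_t = L₀ e^(−k_d t) = 37.2 × e^(−0.173×9.61) = 37.2 × 0.1897 = 7.055 mg/L.

L ≈ 7.06 mg/L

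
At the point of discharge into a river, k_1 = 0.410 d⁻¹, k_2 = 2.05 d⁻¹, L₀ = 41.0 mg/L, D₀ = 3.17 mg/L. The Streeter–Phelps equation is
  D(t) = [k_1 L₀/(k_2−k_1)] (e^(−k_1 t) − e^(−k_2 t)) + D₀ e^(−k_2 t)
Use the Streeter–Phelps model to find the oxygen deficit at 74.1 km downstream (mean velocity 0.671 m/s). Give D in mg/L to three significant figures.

D ≈ 5.55 mg/L

Travel time t = x/v = 74.1 km / (0.671 m/s) = 74100 m / 0.671 m/s = 110400 s = 1.278 d.
k_1 L₀/(k_2−k_1) = 0.410×41.0/(2.05−0.410) = 16.81/1.640 = 10.25 mg/L.
e^(−k_1 t) = e^(−0.410×1.278) = 0.5921; e^(−k_2 t) = e^(−2.05×1.278) = 0.07279.
D = 10.25 × (0.5921 − 0.07279) + 3.17 × 0.07279 = 5.323 + 0.2307 = 5.554 mg/L.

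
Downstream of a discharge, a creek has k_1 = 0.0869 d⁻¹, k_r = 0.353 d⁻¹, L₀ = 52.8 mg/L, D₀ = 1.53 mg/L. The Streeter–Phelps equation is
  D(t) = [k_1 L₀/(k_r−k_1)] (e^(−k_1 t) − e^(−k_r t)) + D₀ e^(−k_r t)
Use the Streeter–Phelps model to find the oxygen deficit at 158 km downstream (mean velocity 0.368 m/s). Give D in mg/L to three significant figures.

D ≈ 8.48 mg/L

Travel time t = x/v = 158 km / (0.368 m/s) = 158000 m / 0.368 m/s = 429300 s = 4.969 d.
k_1 L₀/(k_r−k_1) = 0.0869×52.8/(0.353−0.0869) = 4.588/0.2661 = 17.24 mg/L.
e^(−k_1 t) = e^(−0.0869×4.969) = 0.6493; e^(−k_r t) = e^(−0.353×4.969) = 0.1731.
D = 17.24 × (0.6493 − 0.1731) + 1.53 × 0.1731 = 8.212 + 0.2648 = 8.477 mg/L.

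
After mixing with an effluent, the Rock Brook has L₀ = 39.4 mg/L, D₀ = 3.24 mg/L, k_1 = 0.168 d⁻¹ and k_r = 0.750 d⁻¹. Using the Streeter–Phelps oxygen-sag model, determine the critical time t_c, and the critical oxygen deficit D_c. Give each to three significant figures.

At the critical point dD/dt = 0, so k_1 L₀ e^(−k_1 t) = k_r D. Substituting D(t) from the Streeter–Phelps equation and solving for t gives
t_c = ln[(k_r/k_1)(1 − D₀(k_r−k_1)/(k_1 L₀))] / (k_r−k_1).
Here k_r−k_1 = 0.5820 d⁻¹ and 1 − D₀(k_r−k_1)/(k_1 L₀) = 1 − 3.24×0.5820/(0.168×39.4) = 0.7151, so
t_c = ln(4.464 × 0.7151) / 0.5820 = 1.161 / 0.5820 = 1.995 d.
D_c = (k_1/k_r) L₀ e^(−k_1 t_c) = (0.168/0.750) × 39.4 × e^(−0.168×1.995) = 0.2240 × 39.4 × 0.7153 = 6.313 mg/L.

t_c ≈ 1.99 d; D_c ≈ 6.31 mg/L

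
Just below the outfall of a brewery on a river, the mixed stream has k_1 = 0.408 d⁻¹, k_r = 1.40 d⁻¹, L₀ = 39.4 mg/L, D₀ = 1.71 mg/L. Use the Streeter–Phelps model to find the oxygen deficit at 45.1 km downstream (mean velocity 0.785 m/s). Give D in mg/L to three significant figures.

Travel time t = x/v = 45.1 km / (0.785 m/s) = 45100 m / 0.785 m/s = 57450 s = 0.6650 d.
k_1 L₀/(k_r−k_1) = 0.408×39.4/(1.40−0.408) = 16.08/0.9920 = 16.20 mg/L.
e^(−k_1 t) = e^(−0.408×0.6650) = 0.7624; e^(−k_r t) = e^(−1.40×0.6650) = 0.3942.
D = 16.20 × (0.7624 − 0.3942) + 1.71 × 0.3942 = 5.967 + 0.6741 = 6.641 mg/L.

D ≈ 6.64 mg/L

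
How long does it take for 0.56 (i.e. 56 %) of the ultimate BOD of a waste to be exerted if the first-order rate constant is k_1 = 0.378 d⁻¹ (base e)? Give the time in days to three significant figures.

y/L₀ = 1 − e^(−k_1 t) = 0.56 ⇒ e^(−k_1 t) = 0.440
t = −ln(0.440) / 0.378 = 0.8210 / 0.378 = 2.172 d.

t ≈ 2.17 d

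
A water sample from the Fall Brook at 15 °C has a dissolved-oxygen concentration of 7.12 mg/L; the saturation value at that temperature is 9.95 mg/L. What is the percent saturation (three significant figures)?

% saturation = C/C_s × 100 = 7.12/9.95 × 100 = 71.6 %.

71.6 % saturation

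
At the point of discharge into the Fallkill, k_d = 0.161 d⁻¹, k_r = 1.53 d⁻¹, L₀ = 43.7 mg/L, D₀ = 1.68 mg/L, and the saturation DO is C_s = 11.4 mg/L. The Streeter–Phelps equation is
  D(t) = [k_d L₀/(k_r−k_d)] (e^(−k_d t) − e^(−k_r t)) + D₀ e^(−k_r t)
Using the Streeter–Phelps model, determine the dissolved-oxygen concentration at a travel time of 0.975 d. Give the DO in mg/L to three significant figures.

k_d L₀/(k_r−k_d) = 0.161×43.7/(1.53−0.161) = 7.036/1.369 = 5.139 mg/L.
e^(−k_d t) = e^(−0.161×0.9750) = 0.8547; e^(−k_r t) = e^(−1.53×0.9750) = 0.2250.
D = 5.139 × (0.8547 − 0.2250) + 1.68 × 0.2250 = 3.236 + 0.3780 = 3.614 mg/L.
DO = C_s − D = 11.4 − 3.614 = 7.786 mg/L.

DO ≈ 7.79 mg/L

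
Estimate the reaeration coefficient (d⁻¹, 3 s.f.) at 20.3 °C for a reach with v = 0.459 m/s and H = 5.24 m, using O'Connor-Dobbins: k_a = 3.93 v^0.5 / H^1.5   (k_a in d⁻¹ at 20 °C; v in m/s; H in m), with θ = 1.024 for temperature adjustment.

k_a(20) = 3.93 × 0.459^0.5 / 5.24^1.5 = 3.93 × 0.6775 / 11.99 = 0.2220 d⁻¹.
k_a(20.3) = 0.2220 × 1.024^(20.3−20) = 0.2220 × 1.007 = 0.2236 d⁻¹.

k_a ≈ 0.224 d⁻¹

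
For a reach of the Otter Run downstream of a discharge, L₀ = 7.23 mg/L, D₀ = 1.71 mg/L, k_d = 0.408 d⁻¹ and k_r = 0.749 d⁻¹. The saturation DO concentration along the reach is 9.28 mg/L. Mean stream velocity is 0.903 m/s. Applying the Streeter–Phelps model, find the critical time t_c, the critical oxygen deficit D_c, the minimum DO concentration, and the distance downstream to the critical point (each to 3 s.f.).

With k_r/k_d = 1.836 and 1 − D₀(k_r−k_d)/(k_d L₀) = 0.8023,
t_c = ln(1.836 × 0.8023) / (0.749 − 0.408) = ln(1.473) / 0.3410 = 0.3872/0.3410 = 1.136 d.
D_c = (k_d/k_r) L₀ e^(−k_d t_c) = (0.408/0.749) × 7.23 × e^(−0.408×1.136) = 0.5447 × 7.23 × 0.6292 = 2.478 mg/L.
Minimum DO = C_s − D_c = 9.28 − 2.478 = 6.802 mg/L.
x_c = v t_c = 0.903 m/s × 1.136 d × 86400 s/d = 88600 m ≈ 88.6 km.

t_c ≈ 1.14 d; D_c ≈ 2.48 mg/L; min DO ≈ 6.80 mg/L; x_c ≈ 88.6 km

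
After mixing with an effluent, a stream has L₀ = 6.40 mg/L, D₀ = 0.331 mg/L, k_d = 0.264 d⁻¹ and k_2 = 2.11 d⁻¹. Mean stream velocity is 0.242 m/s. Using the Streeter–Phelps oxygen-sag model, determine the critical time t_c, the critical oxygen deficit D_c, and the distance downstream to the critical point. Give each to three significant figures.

With k_2/k_d = 7.992 and 1 − D₀(k_2−k_d)/(k_d L₀) = 0.6384,
t_c = ln(7.992 × 0.6384) / (2.11 − 0.264) = ln(5.102) / 1.846 = 1.630/1.846 = 0.8828 d.
L(t_c) = L₀ e^(−k_d t_c) = 6.40 × 0.7921 = 5.069 mg/L, and at the critical point k_2 D_c = k_d L, so D_c = (0.264/2.11) × 5.069 = 0.6343 mg/L.
x_c = v t_c = 0.242 m/s × 0.8828 d × 86400 s/d = 18460 m ≈ 18.5 km.

t_c ≈ 0.883 d; D_c ≈ 0.634 mg/L; x_c ≈ 18.5 km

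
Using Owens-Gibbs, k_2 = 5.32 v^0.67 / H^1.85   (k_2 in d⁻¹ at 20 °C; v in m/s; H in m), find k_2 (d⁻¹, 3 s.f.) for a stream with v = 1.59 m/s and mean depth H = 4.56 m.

k_2 = 5.32 × 1.59^0.67 / 4.56^1.85 = 5.32 × 1.364 / 16.56 = 0.4383 d⁻¹.

k_2 ≈ 0.438 d⁻¹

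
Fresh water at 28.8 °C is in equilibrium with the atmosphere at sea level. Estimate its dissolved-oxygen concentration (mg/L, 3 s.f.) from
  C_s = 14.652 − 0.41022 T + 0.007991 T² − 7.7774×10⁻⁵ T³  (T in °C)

C_s = 14.652 − 0.41022×28.8 + 0.007991×28.8² − 7.7774×10⁻⁵×28.8³ = 7.608 mg/L.

C_s ≈ 7.61 mg/L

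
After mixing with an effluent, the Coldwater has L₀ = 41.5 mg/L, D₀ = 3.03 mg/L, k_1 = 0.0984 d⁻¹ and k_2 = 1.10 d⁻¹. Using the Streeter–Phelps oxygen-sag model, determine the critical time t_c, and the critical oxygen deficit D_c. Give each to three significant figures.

At the critical point dD/dt = 0, so k_1 L₀ e^(−k_1 t) = k_2 D. Substituting D(t) from the Streeter–Phelps equation and solving for t gives
t_c = ln[(k_2/k_1)(1 − D₀(k_2−k_1)/(k_1 L₀))] / (k_2−k_1).
Here k_2−k_1 = 1.002 d⁻¹ and 1 − D₀(k_2−k_1)/(k_1 L₀) = 1 − 3.03×1.002/(0.0984×41.5) = 0.2568, so
t_c = ln(11.18 × 0.2568) / 1.002 = 1.055 / 1.002 = 1.053 d.
L(t_c) = L₀ e^(−k_1 t_c) = 41.5 × 0.9016 = 37.42 mg/L, and at the critical point k_2 D_c = k_1 L, so D_c = (0.0984/1.10) × 37.42 = 3.347 mg/L.

t_c ≈ 1.05 d; D_c ≈ 3.35 mg/L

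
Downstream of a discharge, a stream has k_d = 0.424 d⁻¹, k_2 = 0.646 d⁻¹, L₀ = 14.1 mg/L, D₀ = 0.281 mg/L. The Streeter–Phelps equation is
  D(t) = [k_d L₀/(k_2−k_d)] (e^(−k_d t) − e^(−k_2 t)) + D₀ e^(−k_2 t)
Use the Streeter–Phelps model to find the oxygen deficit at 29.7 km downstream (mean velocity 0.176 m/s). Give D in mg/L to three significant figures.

D ≈ 4.22 mg/L

Travel time t = x/v = 29.7 km / (0.176 m/s) = 29700 m / 0.176 m/s = 168800 s = 1.953 d.
k_d L₀/(k_2−k_d) = 0.424×14.1/(0.646−0.424) = 5.978/0.2220 = 26.93 mg/L.
e^(−k_d t) = e^(−0.424×1.953) = 0.4369; e^(−k_2 t) = e^(−0.646×1.953) = 0.2832.
D = 26.93 × (0.4369 − 0.2832) + 0.281 × 0.2832 = 4.139 + 0.07957 = 4.219 mg/L.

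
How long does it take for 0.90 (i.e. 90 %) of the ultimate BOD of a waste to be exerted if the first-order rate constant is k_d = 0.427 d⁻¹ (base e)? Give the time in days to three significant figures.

y/L₀ = 1 − e^(−k_d t) = 0.90 ⇒ e^(−k_d t) = 0.100
t = −ln(0.100) / 0.427 = 2.303 / 0.427 = 5.392 d.

t ≈ 5.39 d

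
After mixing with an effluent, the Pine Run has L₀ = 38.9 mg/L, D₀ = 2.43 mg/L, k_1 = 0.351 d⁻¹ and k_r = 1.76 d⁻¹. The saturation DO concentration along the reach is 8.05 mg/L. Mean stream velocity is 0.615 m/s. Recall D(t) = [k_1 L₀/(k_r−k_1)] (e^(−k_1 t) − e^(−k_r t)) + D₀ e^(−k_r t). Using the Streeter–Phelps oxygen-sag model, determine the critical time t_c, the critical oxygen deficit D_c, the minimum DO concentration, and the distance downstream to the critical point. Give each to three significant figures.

t_c ≈ 0.939 d; D_c ≈ 5.58 mg/L; min DO ≈ 2.47 mg/L; x_c ≈ 49.9 km

t_c = [1/(k_r−k_1)] ln[(k_r/k_1)(1 − D₀(k_r−k_1)/(k_1 L₀))]
= [1/(1.76−0.351)] ln[(1.76/0.351)(1 − 2.43×1.409/(0.351×38.9))]
= (1/1.409) ln[5.014 × 0.7492] = 0.7097 × ln(3.757) = 0.7097 × 1.324 = 0.9394 d.
D_c = (k_1/k_r) L₀ e^(−k_1 t_c) = (0.351/1.76) × 38.9 × e^(−0.351×0.9394) = 0.1994 × 38.9 × 0.7191 = 5.579 mg/L.
Minimum DO = C_s − D_c = 8.05 − 5.579 = 2.471 mg/L.
x_c = v t_c = 0.615 m/s × 0.9394 d × 86400 s/d = 49910 m ≈ 49.9 km.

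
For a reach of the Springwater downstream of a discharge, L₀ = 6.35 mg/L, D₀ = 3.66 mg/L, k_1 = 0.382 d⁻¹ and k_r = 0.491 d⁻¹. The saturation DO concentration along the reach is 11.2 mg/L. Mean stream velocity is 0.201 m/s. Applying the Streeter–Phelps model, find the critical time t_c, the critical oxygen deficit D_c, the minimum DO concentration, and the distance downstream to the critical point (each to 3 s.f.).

t_c = [1/(k_r−k_1)] ln[(k_r/k_1)(1 − D₀(k_r−k_1)/(k_1 L₀))]
= [1/(0.491−0.382)] ln[(0.491/0.382)(1 − 3.66×0.1090/(0.382×6.35))]
= (1/0.1090) ln[1.285 × 0.8355] = 9.174 × ln(1.074) = 9.174 × 0.07134 = 0.6545 d.
D_c = (k_1/k_r) L₀ e^(−k_1 t_c) = (0.382/0.491) × 6.35 × e^(−0.382×0.6545) = 0.7780 × 6.35 × 0.7788 = 3.847 mg/L.
Minimum DO = C_s − D_c = 11.2 − 3.847 = 7.353 mg/L.
x_c = v t_c = 0.201 m/s × 0.6545 d × 86400 s/d = 11370 m ≈ 11.4 km.

t_c ≈ 0.655 d; D_c ≈ 3.85 mg/L; min DO ≈ 7.35 mg/L; x_c ≈ 11.4 km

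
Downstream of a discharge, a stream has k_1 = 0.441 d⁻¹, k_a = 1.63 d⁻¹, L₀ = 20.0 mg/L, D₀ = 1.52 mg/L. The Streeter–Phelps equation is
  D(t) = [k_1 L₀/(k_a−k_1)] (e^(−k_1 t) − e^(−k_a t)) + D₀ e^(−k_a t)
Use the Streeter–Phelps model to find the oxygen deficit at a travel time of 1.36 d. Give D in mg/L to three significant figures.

k_1 L₀/(k_a−k_1) = 0.441×20.0/(1.63−0.441) = 8.820/1.189 = 7.418 mg/L.
e^(−k_1 t) = e^(−0.441×1.360) = 0.5489; e^(−k_a t) = e^(−1.63×1.360) = 0.1090.
D = 7.418 × (0.5489 − 0.1090) + 1.52 × 0.1090 = 3.264 + 0.1656 = 3.429 mg/L.

D ≈ 3.43 mg/L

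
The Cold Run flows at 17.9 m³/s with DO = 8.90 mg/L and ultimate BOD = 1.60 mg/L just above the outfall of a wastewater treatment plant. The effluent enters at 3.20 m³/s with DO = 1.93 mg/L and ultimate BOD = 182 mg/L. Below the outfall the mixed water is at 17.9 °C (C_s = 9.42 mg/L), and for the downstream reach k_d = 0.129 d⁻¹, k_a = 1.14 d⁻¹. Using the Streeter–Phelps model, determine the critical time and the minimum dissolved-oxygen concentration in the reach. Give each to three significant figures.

t_c ≈ 1.60 d; minimum DO ≈ 6.76 mg/L

Mixed DO = (17.9×8.90 + 3.20×1.93)/(17.9+3.20) = 165.5/21.10 = 7.843 mg/L.
Mixed L₀ = (17.9×1.60 + 3.20×182)/(21.10) = 611.0/21.10 = 28.96 mg/L.
Initial deficit D₀ = C_s − DO₀ = 9.42 − 7.843 = 1.577 mg/L.
t_c = (1/1.011) ln[(1.14/0.129)(1 − 1.577×1.011/(0.129×28.96))] = 0.9891 × ln(5.066) = 1.605 d.
D_c = (0.129/1.14) × 28.96 × e^(−0.129×1.605) = 0.1132 × 28.96 × 0.8130 = 2.664 mg/L.
Minimum DO = 9.42 − 2.664 = 6.756 mg/L.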